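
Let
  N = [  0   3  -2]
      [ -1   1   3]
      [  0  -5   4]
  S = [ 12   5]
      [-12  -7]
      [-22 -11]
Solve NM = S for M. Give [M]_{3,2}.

N is on the left of M, so left-multiply by N⁻¹: M = N⁻¹S.
det N = 2, so N⁻¹ = [[19/2, -1, 11/2], [2, 0, 1], [5/2, 0, 3/2]].
M = N⁻¹S = [[19/2, -1, 11/2], [2, 0, 1], [5/2, 0, 3/2]] · [[12, 5], [-12, -7], [-22, -11]] = [[5, -6], [2, -1], [-3, -4]].

-4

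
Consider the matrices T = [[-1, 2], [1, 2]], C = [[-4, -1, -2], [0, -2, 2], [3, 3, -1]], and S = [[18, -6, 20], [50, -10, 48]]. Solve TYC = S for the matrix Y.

Y = [[-4, 3, 0], [-5, 3, -1]]

Left-multiply by T⁻¹ and right-multiply by C⁻¹: Y = T⁻¹SC⁻¹.
T has determinant -4; T⁻¹ = [[-1/2, 1/2], [1/4, 1/4]].
det C = -2; the adjugate gives C⁻¹ = [[2, 7/2, 3], [-3, -5, -4], [-3, -9/2, -4]].
T⁻¹S = [[16, -2, 14], [17, -4, 17]].
Y = (T⁻¹S)C⁻¹ = [[-4, 3, 0], [-5, 3, -1]].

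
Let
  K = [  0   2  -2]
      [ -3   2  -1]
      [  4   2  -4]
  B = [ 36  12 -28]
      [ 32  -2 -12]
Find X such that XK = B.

Since K sits to the right of X, X = BK⁻¹.
K has determinant -4; K⁻¹ = [[3/2, -1, -1/2], [4, -2, -3/2], [7/2, -2, -3/2]].
X = BK⁻¹ = [[36, 12, -28], [32, -2, -12]] · [[3/2, -1, -1/2], [4, -2, -3/2], [7/2, -2, -3/2]] = [[4, -4, 6], [-2, -4, 5]].

X = [[4, -4, 6], [-2, -4, 5]]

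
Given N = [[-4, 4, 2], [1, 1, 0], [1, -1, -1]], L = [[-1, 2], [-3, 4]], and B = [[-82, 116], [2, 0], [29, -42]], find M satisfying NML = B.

M = [[2, -3], [2, 1], [5, 4]]

M = N⁻¹BL⁻¹ (apply N⁻¹ on the left and L⁻¹ on the right).
det N = 4, so N⁻¹ = [[-1/4, 1/2, -1/2], [1/4, 1/2, 1/2], [-1/2, 0, -2]].
det L = 2, so L⁻¹ = [[2, -1], [3/2, -1/2]].
N⁻¹B = [[7, -8], [-5, 8], [-17, 26]].
M = (N⁻¹B)L⁻¹ = [[2, -3], [2, 1], [5, 4]].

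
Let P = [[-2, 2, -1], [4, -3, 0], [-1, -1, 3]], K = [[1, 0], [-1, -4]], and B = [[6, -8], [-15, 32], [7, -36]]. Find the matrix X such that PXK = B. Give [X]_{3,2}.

0

X = P⁻¹BK⁻¹ (apply P⁻¹ on the left and K⁻¹ on the right).
det P = 1; the adjugate gives P⁻¹ = [[-9, -5, -3], [-12, -7, -4], [-7, -4, -2]].
det K = -4; the adjugate gives K⁻¹ = [[1, 0], [-1/4, -1/4]].
P⁻¹B = [[0, 20], [5, 16], [4, 0]].
X = (P⁻¹B)K⁻¹ = [[-5, -5], [1, -4], [4, 0]].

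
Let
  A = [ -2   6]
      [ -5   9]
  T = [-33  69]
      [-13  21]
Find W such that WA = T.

Right-multiplying both sides by A⁻¹ gives W = TA⁻¹.
A has determinant 12; A⁻¹ = [[3/4, -1/2], [5/12, -1/6]].
W = TA⁻¹ = [[-33, 69], [-13, 21]] · [[3/4, -1/2], [5/12, -1/6]] = [[4, 5], [-1, 3]].

W = [[4, 5], [-1, 3]]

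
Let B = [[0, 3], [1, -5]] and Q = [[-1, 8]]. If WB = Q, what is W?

W = [[1, -1]]

B is on the right of W, so right-multiply by B⁻¹: W = QB⁻¹.
det B = -3; the adjugate gives B⁻¹ = [[5/3, 1], [1/3, 0]].
W = QB⁻¹ = [[-1, 8]] · [[5/3, 1], [1/3, 0]] = [[1, -1]].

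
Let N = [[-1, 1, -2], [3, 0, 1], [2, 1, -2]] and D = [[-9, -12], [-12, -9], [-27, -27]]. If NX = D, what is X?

X = [[-6, -5], [-3, -5], [6, 6]]

N is on the left of X, so left-multiply by N⁻¹: X = N⁻¹D.
det N = 3, so N⁻¹ = [[-1/3, 0, 1/3], [8/3, 2, -5/3], [1, 1, -1]].
X = N⁻¹D = [[-1/3, 0, 1/3], [8/3, 2, -5/3], [1, 1, -1]] · [[-9, -12], [-12, -9], [-27, -27]] = [[-6, -5], [-3, -5], [6, 6]].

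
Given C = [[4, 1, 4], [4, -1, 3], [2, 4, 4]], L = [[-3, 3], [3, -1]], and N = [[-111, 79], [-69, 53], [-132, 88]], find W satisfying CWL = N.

Isolating W: multiply by C⁻¹ from the left and L⁻¹ from the right, so W = C⁻¹NL⁻¹.
det C = -2, so C⁻¹ = [[8, -6, -7/2], [5, -4, -2], [-9, 7, 4]].
det L = -6, so L⁻¹ = [[1/6, 1/2], [1/2, 1/2]].
C⁻¹N = [[-12, 6], [-15, 7], [-12, 12]].
W = (C⁻¹N)L⁻¹ = [[1, -3], [1, -4], [4, 0]].

W = [[1, -3], [1, -4], [4, 0]]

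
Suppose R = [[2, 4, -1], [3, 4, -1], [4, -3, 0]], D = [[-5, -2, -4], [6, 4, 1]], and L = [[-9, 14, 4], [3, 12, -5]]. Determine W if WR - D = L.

WR = L + D = [[-14, 12, 0], [9, 16, -4]].
Right-multiplying both sides by R⁻¹ gives W = (L + D)R⁻¹.
det R = 3, so R⁻¹ = [[-1, 1, 0], [-4/3, 4/3, -1/3], [-25/3, 22/3, -4/3]].
W = (L + D)R⁻¹ = [[-2, 2, -4], [3, 1, 0]].

W = [[-2, 2, -4], [3, 1, 0]]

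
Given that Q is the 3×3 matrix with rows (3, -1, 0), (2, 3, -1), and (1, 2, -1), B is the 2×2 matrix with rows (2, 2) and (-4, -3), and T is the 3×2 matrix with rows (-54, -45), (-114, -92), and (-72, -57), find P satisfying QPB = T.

P = [[-4, 4], [-3, 3], [-4, -5]]

P = Q⁻¹TB⁻¹ (apply Q⁻¹ on the left and B⁻¹ on the right).
det Q = -4; the adjugate gives Q⁻¹ = [[1/4, 1/4, -1/4], [-1/4, 3/4, -3/4], [-1/4, 7/4, -11/4]].
det B = 2; the adjugate gives B⁻¹ = [[-3/2, -1], [2, 1]].
Q⁻¹T = [[-24, -20], [-18, -15], [12, 7]].
P = (Q⁻¹T)B⁻¹ = [[-4, 4], [-3, 3], [-4, -5]].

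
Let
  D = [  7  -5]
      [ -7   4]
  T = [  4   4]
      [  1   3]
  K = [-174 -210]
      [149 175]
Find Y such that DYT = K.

Isolating Y: multiply by D⁻¹ from the left and T⁻¹ from the right, so Y = D⁻¹KT⁻¹.
det D = -7; the adjugate gives D⁻¹ = [[-4/7, -5/7], [-1, -1]].
det T = 8, so T⁻¹ = [[3/8, -1/2], [-1/8, 1/2]].
D⁻¹K = [[-7, -5], [25, 35]].
Y = (D⁻¹K)T⁻¹ = [[-2, 1], [5, 5]].

Y = [[-2, 1], [5, 5]]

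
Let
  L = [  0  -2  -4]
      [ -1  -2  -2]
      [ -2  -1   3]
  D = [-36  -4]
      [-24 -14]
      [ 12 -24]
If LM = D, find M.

M = [[0, 6], [6, 6], [6, -2]]

Since L multiplies M on the left, M = L⁻¹D.
L has determinant -2; L⁻¹ = [[4, -5, 2], [-7/2, 4, -2], [3/2, -2, 1]].
M = L⁻¹D = [[4, -5, 2], [-7/2, 4, -2], [3/2, -2, 1]] · [[-36, -4], [-24, -14], [12, -24]] = [[0, 6], [6, 6], [6, -2]].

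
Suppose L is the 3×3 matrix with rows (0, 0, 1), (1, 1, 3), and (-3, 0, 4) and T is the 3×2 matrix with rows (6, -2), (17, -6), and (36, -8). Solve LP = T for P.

Left-multiplying both sides by L⁻¹ gives P = L⁻¹T.
L has determinant 3; L⁻¹ = [[4/3, 0, -1/3], [-13/3, 1, 1/3], [1, 0, 0]].
P = L⁻¹T = [[4/3, 0, -1/3], [-13/3, 1, 1/3], [1, 0, 0]] · [[6, -2], [17, -6], [36, -8]] = [[-4, 0], [3, 0], [6, -2]].

P = [[-4, 0], [3, 0], [6, -2]]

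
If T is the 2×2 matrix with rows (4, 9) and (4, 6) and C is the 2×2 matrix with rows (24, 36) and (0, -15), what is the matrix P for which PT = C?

P = [[0, 6], [-5, 5]]

T is on the right of P, so right-multiply by T⁻¹: P = CT⁻¹.
T has determinant -12; T⁻¹ = [[-1/2, 3/4], [1/3, -1/3]].
P = CT⁻¹ = [[24, 36], [0, -15]] · [[-1/2, 3/4], [1/3, -1/3]] = [[0, 6], [-5, 5]].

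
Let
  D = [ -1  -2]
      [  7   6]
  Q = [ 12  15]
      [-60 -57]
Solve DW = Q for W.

W = [[-6, -3], [-3, -6]]

D is on the left of W, so left-multiply by D⁻¹: W = D⁻¹Q.
D has determinant 8; D⁻¹ = [[3/4, 1/4], [-7/8, -1/8]].
W = D⁻¹Q = [[3/4, 1/4], [-7/8, -1/8]] · [[12, 15], [-60, -57]] = [[-6, -3], [-3, -6]].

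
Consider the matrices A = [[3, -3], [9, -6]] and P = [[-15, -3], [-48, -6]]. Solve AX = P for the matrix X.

X = [[-6, 0], [-1, 1]]

Left-multiplying both sides by A⁻¹ gives X = A⁻¹P.
A has determinant 9; A⁻¹ = [[-2/3, 1/3], [-1, 1/3]].
X = A⁻¹P = [[-2/3, 1/3], [-1, 1/3]] · [[-15, -3], [-48, -6]] = [[-6, 0], [-1, 1]].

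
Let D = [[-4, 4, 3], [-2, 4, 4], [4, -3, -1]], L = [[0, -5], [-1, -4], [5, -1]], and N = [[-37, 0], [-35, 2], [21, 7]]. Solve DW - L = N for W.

DW = N + L = [[-37, -5], [-36, -2], [26, 6]].
Left-multiplying both sides by D⁻¹ gives W = D⁻¹(N + L).
det D = -6; the adjugate gives D⁻¹ = [[-4/3, 5/6, -2/3], [-7/3, 4/3, -5/3], [5/3, -2/3, 4/3]].
W = D⁻¹(N + L) = [[2, 1], [-5, -1], [-3, 1]].

W = [[2, 1], [-5, -1], [-3, 1]]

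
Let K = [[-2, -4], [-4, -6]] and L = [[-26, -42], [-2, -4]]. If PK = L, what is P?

K is on the right of P, so right-multiply by K⁻¹: P = LK⁻¹.
K has determinant -4; K⁻¹ = [[3/2, -1], [-1, 1/2]].
P = LK⁻¹ = [[-26, -42], [-2, -4]] · [[3/2, -1], [-1, 1/2]] = [[3, 5], [1, 0]].

P = [[3, 5], [1, 0]]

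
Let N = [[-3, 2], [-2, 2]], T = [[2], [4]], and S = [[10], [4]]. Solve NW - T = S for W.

NW = S + T = [[12], [8]].
N is on the left of W, so left-multiply by N⁻¹: W = N⁻¹(S + T).
det N = -2; the adjugate gives N⁻¹ = [[-1, 1], [-1, 3/2]].
W = N⁻¹(S + T) = [[-4], [0]].

W = [[-4], [0]]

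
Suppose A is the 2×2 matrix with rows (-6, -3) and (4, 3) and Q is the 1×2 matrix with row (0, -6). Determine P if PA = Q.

A is on the right of P, so right-multiply by A⁻¹: P = QA⁻¹.
det A = -6; the adjugate gives A⁻¹ = [[-1/2, -1/2], [2/3, 1]].
P = QA⁻¹ = [[0, -6]] · [[-1/2, -1/2], [2/3, 1]] = [[-4, -6]].

P = [[-4, -6]]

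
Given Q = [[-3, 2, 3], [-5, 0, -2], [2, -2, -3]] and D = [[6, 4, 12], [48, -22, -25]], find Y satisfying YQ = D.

Y = [[5, -3, 3], [-6, -4, 5]]

Since Q sits to the right of Y, Y = DQ⁻¹.
det Q = 4, so Q⁻¹ = [[-1, 0, -1], [-19/4, 3/4, -21/4], [5/2, -1/2, 5/2]].
Y = DQ⁻¹ = [[6, 4, 12], [48, -22, -25]] · [[-1, 0, -1], [-19/4, 3/4, -21/4], [5/2, -1/2, 5/2]] = [[5, -3, 3], [-6, -4, 5]].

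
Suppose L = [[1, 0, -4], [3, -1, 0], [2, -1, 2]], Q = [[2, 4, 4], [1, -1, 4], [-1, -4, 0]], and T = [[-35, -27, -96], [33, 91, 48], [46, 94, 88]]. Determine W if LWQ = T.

W = L⁻¹TQ⁻¹ (apply L⁻¹ on the left and Q⁻¹ on the right).
det L = 2; the adjugate gives L⁻¹ = [[-1, 2, -2], [-3, 5, -6], [-1/2, 1/2, -1/2]].
det Q = -4; the adjugate gives Q⁻¹ = [[-4, 4, -5], [1, -1, 1], [5/4, -1, 3/2]].
L⁻¹T = [[9, 21, 16], [-6, -28, 0], [11, 12, 28]].
W = (L⁻¹T)Q⁻¹ = [[5, -1, 0], [-4, 4, 2], [3, 4, -1]].

W = [[5, -1, 0], [-4, 4, 2], [3, 4, -1]]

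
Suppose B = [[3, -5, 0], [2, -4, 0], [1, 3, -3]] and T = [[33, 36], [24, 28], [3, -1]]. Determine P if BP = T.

P = [[6, 2], [-3, -6], [-2, -5]]

Left-multiplying both sides by B⁻¹ gives P = B⁻¹T.
det B = 6; the adjugate gives B⁻¹ = [[2, -5/2, 0], [1, -3/2, 0], [5/3, -7/3, -1/3]].
P = B⁻¹T = [[2, -5/2, 0], [1, -3/2, 0], [5/3, -7/3, -1/3]] · [[33, 36], [24, 28], [3, -1]] = [[6, 2], [-3, -6], [-2, -5]].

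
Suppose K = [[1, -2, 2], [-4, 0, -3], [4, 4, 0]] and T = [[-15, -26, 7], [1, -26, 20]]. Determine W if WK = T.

K is on the right of W, so right-multiply by K⁻¹: W = TK⁻¹.
det K = 4; the adjugate gives K⁻¹ = [[3, 2, 3/2], [-3, -2, -5/4], [-4, -3, -2]].
W = TK⁻¹ = [[-15, -26, 7], [1, -26, 20]] · [[3, 2, 3/2], [-3, -2, -5/4], [-4, -3, -2]] = [[5, 1, -4], [1, -6, -6]].

W = [[5, 1, -4], [1, -6, -6]]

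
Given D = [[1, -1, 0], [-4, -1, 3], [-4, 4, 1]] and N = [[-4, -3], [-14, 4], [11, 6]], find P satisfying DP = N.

D is on the left of P, so left-multiply by D⁻¹: P = D⁻¹N.
det D = -5; the adjugate gives D⁻¹ = [[13/5, -1/5, 3/5], [8/5, -1/5, 3/5], [4, 0, 1]].
P = D⁻¹N = [[13/5, -1/5, 3/5], [8/5, -1/5, 3/5], [4, 0, 1]] · [[-4, -3], [-14, 4], [11, 6]] = [[-1, -5], [3, -2], [-5, -6]].

P = [[-1, -5], [3, -2], [-5, -6]]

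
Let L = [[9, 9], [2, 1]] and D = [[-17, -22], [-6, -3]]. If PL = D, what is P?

P = [[-3, 5], [0, -3]]

L is on the right of P, so right-multiply by L⁻¹: P = DL⁻¹.
det L = -9; the adjugate gives L⁻¹ = [[-1/9, 1], [2/9, -1]].
P = DL⁻¹ = [[-17, -22], [-6, -3]] · [[-1/9, 1], [2/9, -1]] = [[-3, 5], [0, -3]].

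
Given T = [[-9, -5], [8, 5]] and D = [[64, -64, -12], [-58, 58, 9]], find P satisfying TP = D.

T is on the left of P, so left-multiply by T⁻¹: P = T⁻¹D.
det T = -5, so T⁻¹ = [[-1, -1], [8/5, 9/5]].
P = T⁻¹D = [[-1, -1], [8/5, 9/5]] · [[64, -64, -12], [-58, 58, 9]] = [[-6, 6, 3], [-2, 2, -3]].

P = [[-6, 6, 3], [-2, 2, -3]]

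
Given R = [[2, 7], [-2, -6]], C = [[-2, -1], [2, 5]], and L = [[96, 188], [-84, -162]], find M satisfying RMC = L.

M = [[-3, 0], [-1, 5]]

M = R⁻¹LC⁻¹ (apply R⁻¹ on the left and C⁻¹ on the right).
det R = 2; the adjugate gives R⁻¹ = [[-3, -7/2], [1, 1]].
C has determinant -8; C⁻¹ = [[-5/8, -1/8], [1/4, 1/4]].
R⁻¹L = [[6, 3], [12, 26]].
M = (R⁻¹L)C⁻¹ = [[-3, 0], [-1, 5]].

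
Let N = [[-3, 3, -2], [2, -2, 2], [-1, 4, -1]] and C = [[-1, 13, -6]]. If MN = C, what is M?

N is on the right of M, so right-multiply by N⁻¹: M = CN⁻¹.
det N = 6; the adjugate gives N⁻¹ = [[-1, -5/6, 1/3], [0, 1/6, 1/3], [1, 3/2, 0]].
M = CN⁻¹ = [[-1, 13, -6]] · [[-1, -5/6, 1/3], [0, 1/6, 1/3], [1, 3/2, 0]] = [[-5, -6, 4]].

M = [[-5, -6, 4]]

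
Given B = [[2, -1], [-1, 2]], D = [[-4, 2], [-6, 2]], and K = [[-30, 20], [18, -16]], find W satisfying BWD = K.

W = [[5, -1], [-5, 3]]

Isolating W: multiply by B⁻¹ from the left and D⁻¹ from the right, so W = B⁻¹KD⁻¹.
B has determinant 3; B⁻¹ = [[2/3, 1/3], [1/3, 2/3]].
det D = 4, so D⁻¹ = [[1/2, -1/2], [3/2, -1]].
B⁻¹K = [[-14, 8], [2, -4]].
W = (B⁻¹K)D⁻¹ = [[5, -1], [-5, 3]].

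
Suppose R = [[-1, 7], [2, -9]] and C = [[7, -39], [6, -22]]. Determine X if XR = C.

X = [[-3, 2], [2, 4]]

Right-multiplying both sides by R⁻¹ gives X = CR⁻¹.
det R = -5, so R⁻¹ = [[9/5, 7/5], [2/5, 1/5]].
X = CR⁻¹ = [[7, -39], [6, -22]] · [[9/5, 7/5], [2/5, 1/5]] = [[-3, 2], [2, 4]].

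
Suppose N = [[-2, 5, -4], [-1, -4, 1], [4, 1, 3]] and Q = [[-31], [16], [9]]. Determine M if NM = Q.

M = [[0], [-3], [4]]

Left-multiplying both sides by N⁻¹ gives M = N⁻¹Q.
det N = 1, so N⁻¹ = [[-13, -19, -11], [7, 10, 6], [15, 22, 13]].
M = N⁻¹Q = [[-13, -19, -11], [7, 10, 6], [15, 22, 13]] · [[-31], [16], [9]] = [[0], [-3], [4]].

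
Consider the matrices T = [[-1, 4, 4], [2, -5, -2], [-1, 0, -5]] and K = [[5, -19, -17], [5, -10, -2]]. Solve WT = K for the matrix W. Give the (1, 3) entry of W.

-1

T is on the right of W, so right-multiply by T⁻¹: W = KT⁻¹.
det T = 3; the adjugate gives T⁻¹ = [[25/3, 20/3, 4], [4, 3, 2], [-5/3, -4/3, -1]].
W = KT⁻¹ = [[5, -19, -17], [5, -10, -2]] · [[25/3, 20/3, 4], [4, 3, 2], [-5/3, -4/3, -1]] = [[-6, -1, -1], [5, 6, 2]].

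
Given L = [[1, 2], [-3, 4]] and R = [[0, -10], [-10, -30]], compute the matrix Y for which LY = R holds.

Y = [[2, 2], [-1, -6]]

Since L multiplies Y on the left, Y = L⁻¹R.
L has determinant 10; L⁻¹ = [[2/5, -1/5], [3/10, 1/10]].
Y = L⁻¹R = [[2/5, -1/5], [3/10, 1/10]] · [[0, -10], [-10, -30]] = [[2, 2], [-1, -6]].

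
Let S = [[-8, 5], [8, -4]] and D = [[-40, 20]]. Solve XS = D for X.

Right-multiplying both sides by S⁻¹ gives X = DS⁻¹.
det S = -8, so S⁻¹ = [[1/2, 5/8], [1, 1]].
X = DS⁻¹ = [[-40, 20]] · [[1/2, 5/8], [1, 1]] = [[0, -5]].

X = [[0, -5]]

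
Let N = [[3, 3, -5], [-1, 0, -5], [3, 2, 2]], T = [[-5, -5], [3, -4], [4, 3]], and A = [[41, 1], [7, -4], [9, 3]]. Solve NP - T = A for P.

NP = A + T = [[36, -4], [10, -8], [13, 6]].
Since N multiplies P on the left, P = N⁻¹(A + T).
det N = 1; the adjugate gives N⁻¹ = [[10, -16, -15], [-13, 21, 20], [-2, 3, 3]].
P = N⁻¹(A + T) = [[5, -2], [2, 4], [-3, 2]].

P = [[5, -2], [2, 4], [-3, 2]]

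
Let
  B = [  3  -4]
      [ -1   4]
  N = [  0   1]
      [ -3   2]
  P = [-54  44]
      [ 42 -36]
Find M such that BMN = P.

Left-multiply by B⁻¹ and right-multiply by N⁻¹: M = B⁻¹PN⁻¹.
det B = 8; the adjugate gives B⁻¹ = [[1/2, 1/2], [1/8, 3/8]].
det N = 3, so N⁻¹ = [[2/3, -1/3], [1, 0]].
B⁻¹P = [[-6, 4], [9, -8]].
M = (B⁻¹P)N⁻¹ = [[0, 2], [-2, -3]].

M = [[0, 2], [-2, -3]]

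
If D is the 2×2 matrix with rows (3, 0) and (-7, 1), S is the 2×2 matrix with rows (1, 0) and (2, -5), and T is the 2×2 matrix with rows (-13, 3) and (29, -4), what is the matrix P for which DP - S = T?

P = [[-4, 1], [3, -2]]

DP = T + S = [[-12, 3], [31, -9]].
Since D multiplies P on the left, P = D⁻¹(T + S).
det D = 3; the adjugate gives D⁻¹ = [[1/3, 0], [7/3, 1]].
P = D⁻¹(T + S) = [[-4, 1], [3, -2]].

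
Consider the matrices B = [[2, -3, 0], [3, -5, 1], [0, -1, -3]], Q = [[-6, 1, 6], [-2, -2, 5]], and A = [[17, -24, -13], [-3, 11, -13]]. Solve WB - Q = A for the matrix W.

WB = A + Q = [[11, -23, -7], [-5, 9, -8]].
Since B sits to the right of W, W = (A + Q)B⁻¹.
det B = 5, so B⁻¹ = [[16/5, -9/5, -3/5], [9/5, -6/5, -2/5], [-3/5, 2/5, -1/5]].
W = (A + Q)B⁻¹ = [[-2, 5, 4], [5, -5, 1]].

W = [[-2, 5, 4], [5, -5, 1]]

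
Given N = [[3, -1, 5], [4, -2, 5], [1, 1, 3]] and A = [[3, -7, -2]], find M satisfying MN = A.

M = [[1, 1, -4]]

N is on the right of M, so right-multiply by N⁻¹: M = AN⁻¹.
N has determinant 4; N⁻¹ = [[-11/4, 2, 5/4], [-7/4, 1, 5/4], [3/2, -1, -1/2]].
M = AN⁻¹ = [[3, -7, -2]] · [[-11/4, 2, 5/4], [-7/4, 1, 5/4], [3/2, -1, -1/2]] = [[1, 1, -4]].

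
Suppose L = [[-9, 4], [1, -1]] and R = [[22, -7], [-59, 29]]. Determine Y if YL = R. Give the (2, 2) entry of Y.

-5

Since L sits to the right of Y, Y = RL⁻¹.
det L = 5, so L⁻¹ = [[-1/5, -4/5], [-1/5, -9/5]].
Y = RL⁻¹ = [[22, -7], [-59, 29]] · [[-1/5, -4/5], [-1/5, -9/5]] = [[-3, -5], [6, -5]].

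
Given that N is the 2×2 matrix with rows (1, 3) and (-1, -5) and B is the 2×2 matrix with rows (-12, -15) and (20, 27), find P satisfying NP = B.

P = [[0, 3], [-4, -6]]

N is on the left of P, so left-multiply by N⁻¹: P = N⁻¹B.
det N = -2; the adjugate gives N⁻¹ = [[5/2, 3/2], [-1/2, -1/2]].
P = N⁻¹B = [[5/2, 3/2], [-1/2, -1/2]] · [[-12, -15], [20, 27]] = [[0, 3], [-4, -6]].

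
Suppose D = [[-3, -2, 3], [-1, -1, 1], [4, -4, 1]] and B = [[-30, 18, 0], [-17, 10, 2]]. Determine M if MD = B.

Right-multiplying both sides by D⁻¹ gives M = BD⁻¹.
det D = 5, so D⁻¹ = [[3/5, -2, 1/5], [1, -3, 0], [8/5, -4, 1/5]].
M = BD⁻¹ = [[-30, 18, 0], [-17, 10, 2]] · [[3/5, -2, 1/5], [1, -3, 0], [8/5, -4, 1/5]] = [[0, 6, -6], [3, -4, -3]].

M = [[0, 6, -6], [3, -4, -3]]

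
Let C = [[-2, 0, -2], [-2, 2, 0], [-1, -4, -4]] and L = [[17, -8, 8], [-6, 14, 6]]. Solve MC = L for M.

Right-multiplying both sides by C⁻¹ gives M = LC⁻¹.
det C = -4, so C⁻¹ = [[2, -2, -1], [2, -3/2, -1], [-5/2, 2, 1]].
M = LC⁻¹ = [[17, -8, 8], [-6, 14, 6]] · [[2, -2, -1], [2, -3/2, -1], [-5/2, 2, 1]] = [[-2, -6, -1], [1, 3, -2]].

M = [[-2, -6, -1], [1, 3, -2]]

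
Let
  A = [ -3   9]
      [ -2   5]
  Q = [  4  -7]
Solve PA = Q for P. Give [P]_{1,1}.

2

A is on the right of P, so right-multiply by A⁻¹: P = QA⁻¹.
A has determinant 3; A⁻¹ = [[5/3, -3], [2/3, -1]].
P = QA⁻¹ = [[4, -7]] · [[5/3, -3], [2/3, -1]] = [[2, -5]].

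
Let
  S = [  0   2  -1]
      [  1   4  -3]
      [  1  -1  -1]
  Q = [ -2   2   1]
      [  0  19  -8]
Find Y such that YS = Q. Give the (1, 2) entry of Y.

Right-multiplying both sides by S⁻¹ gives Y = QS⁻¹.
det S = 1; the adjugate gives S⁻¹ = [[-7, 3, -2], [-2, 1, -1], [-5, 2, -2]].
Y = QS⁻¹ = [[-2, 2, 1], [0, 19, -8]] · [[-7, 3, -2], [-2, 1, -1], [-5, 2, -2]] = [[5, -2, 0], [2, 3, -3]].

-2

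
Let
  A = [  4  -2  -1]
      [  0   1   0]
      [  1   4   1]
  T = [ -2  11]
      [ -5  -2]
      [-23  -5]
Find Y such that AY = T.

A is on the left of Y, so left-multiply by A⁻¹: Y = A⁻¹T.
det A = 5; the adjugate gives A⁻¹ = [[1/5, -2/5, 1/5], [0, 1, 0], [-1/5, -18/5, 4/5]].
Y = A⁻¹T = [[1/5, -2/5, 1/5], [0, 1, 0], [-1/5, -18/5, 4/5]] · [[-2, 11], [-5, -2], [-23, -5]] = [[-3, 2], [-5, -2], [0, 1]].

Y = [[-3, 2], [-5, -2], [0, 1]]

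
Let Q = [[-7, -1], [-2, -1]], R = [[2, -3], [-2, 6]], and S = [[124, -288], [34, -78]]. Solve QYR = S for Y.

Y = [[-4, 5], [0, -1]]

Y = Q⁻¹SR⁻¹ (apply Q⁻¹ on the left and R⁻¹ on the right).
det Q = 5; the adjugate gives Q⁻¹ = [[-1/5, 1/5], [2/5, -7/5]].
det R = 6; the adjugate gives R⁻¹ = [[1, 1/2], [1/3, 1/3]].
Q⁻¹S = [[-18, 42], [2, -6]].
Y = (Q⁻¹S)R⁻¹ = [[-4, 5], [0, -1]].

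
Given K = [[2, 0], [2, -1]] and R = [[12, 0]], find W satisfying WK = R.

Right-multiplying both sides by K⁻¹ gives W = RK⁻¹.
K has determinant -2; K⁻¹ = [[1/2, 0], [1, -1]].
W = RK⁻¹ = [[12, 0]] · [[1/2, 0], [1, -1]] = [[6, 0]].

W = [[6, 0]]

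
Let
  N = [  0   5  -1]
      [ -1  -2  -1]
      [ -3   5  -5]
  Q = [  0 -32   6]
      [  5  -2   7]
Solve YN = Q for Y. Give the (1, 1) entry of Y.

-2

Since N sits to the right of Y, Y = QN⁻¹.
det N = 1; the adjugate gives N⁻¹ = [[15, 20, -7], [-2, -3, 1], [-11, -15, 5]].
Y = QN⁻¹ = [[0, -32, 6], [5, -2, 7]] · [[15, 20, -7], [-2, -3, 1], [-11, -15, 5]] = [[-2, 6, -2], [2, 1, -2]].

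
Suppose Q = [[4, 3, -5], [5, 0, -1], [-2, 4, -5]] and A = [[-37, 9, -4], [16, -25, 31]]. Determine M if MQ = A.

M = [[-5, -1, 6], [-3, 4, -4]]

Right-multiplying both sides by Q⁻¹ gives M = AQ⁻¹.
Q has determinant -3; Q⁻¹ = [[-4/3, 5/3, 1], [-9, 10, 7], [-20/3, 22/3, 5]].
M = AQ⁻¹ = [[-37, 9, -4], [16, -25, 31]] · [[-4/3, 5/3, 1], [-9, 10, 7], [-20/3, 22/3, 5]] = [[-5, -1, 6], [-3, 4, -4]].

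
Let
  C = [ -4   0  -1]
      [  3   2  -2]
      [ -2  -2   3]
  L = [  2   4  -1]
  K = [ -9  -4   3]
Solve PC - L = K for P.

PC = K + L = [[-7, 0, 2]].
C is on the right of P, so right-multiply by C⁻¹: P = (K + L)C⁻¹.
det C = -6, so C⁻¹ = [[-1/3, -1/3, -1/3], [5/6, 7/3, 11/6], [1/3, 4/3, 4/3]].
P = (K + L)C⁻¹ = [[3, 5, 5]].

P = [[3, 5, 5]]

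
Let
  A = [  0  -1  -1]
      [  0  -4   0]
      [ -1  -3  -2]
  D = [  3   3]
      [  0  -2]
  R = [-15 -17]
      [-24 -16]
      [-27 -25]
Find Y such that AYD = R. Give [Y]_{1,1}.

-3

Y = A⁻¹RD⁻¹ (apply A⁻¹ on the left and D⁻¹ on the right).
A has determinant 4; A⁻¹ = [[2, 1/4, -1], [0, -1/4, 0], [-1, 1/4, 0]].
det D = -6, so D⁻¹ = [[1/3, 1/2], [0, -1/2]].
A⁻¹R = [[-9, -13], [6, 4], [9, 13]].
Y = (A⁻¹R)D⁻¹ = [[-3, 2], [2, 1], [3, -2]].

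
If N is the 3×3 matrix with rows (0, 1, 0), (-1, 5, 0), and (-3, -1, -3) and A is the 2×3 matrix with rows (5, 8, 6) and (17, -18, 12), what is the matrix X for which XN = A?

N is on the right of X, so right-multiply by N⁻¹: X = AN⁻¹.
det N = -3, so N⁻¹ = [[5, -1, 0], [1, 0, 0], [-16/3, 1, -1/3]].
X = AN⁻¹ = [[5, 8, 6], [17, -18, 12]] · [[5, -1, 0], [1, 0, 0], [-16/3, 1, -1/3]] = [[1, 1, -2], [3, -5, -4]].

X = [[1, 1, -2], [3, -5, -4]]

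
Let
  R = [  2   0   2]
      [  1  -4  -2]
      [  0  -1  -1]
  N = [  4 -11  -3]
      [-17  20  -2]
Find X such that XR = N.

R is on the right of X, so right-multiply by R⁻¹: X = NR⁻¹.
R has determinant 2; R⁻¹ = [[1, -1, 4], [1/2, -1, 3], [-1/2, 1, -4]].
X = NR⁻¹ = [[4, -11, -3], [-17, 20, -2]] · [[1, -1, 4], [1/2, -1, 3], [-1/2, 1, -4]] = [[0, 4, -5], [-6, -5, 0]].

X = [[0, 4, -5], [-6, -5, 0]]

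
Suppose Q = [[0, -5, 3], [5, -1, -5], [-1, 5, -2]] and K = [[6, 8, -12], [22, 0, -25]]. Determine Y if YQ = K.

Y = [[2, 2, 4], [2, 5, 3]]

Right-multiplying both sides by Q⁻¹ gives Y = KQ⁻¹.
Q has determinant -3; Q⁻¹ = [[-9, -5/3, -28/3], [-5, -1, -5], [-8, -5/3, -25/3]].
Y = KQ⁻¹ = [[6, 8, -12], [22, 0, -25]] · [[-9, -5/3, -28/3], [-5, -1, -5], [-8, -5/3, -25/3]] = [[2, 2, 4], [2, 5, 3]].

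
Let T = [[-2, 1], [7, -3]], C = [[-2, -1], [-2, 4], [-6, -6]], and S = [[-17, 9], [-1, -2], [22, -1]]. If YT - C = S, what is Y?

Y = [[-1, -3], [5, 1], [-1, 2]]

YT = S + C = [[-19, 8], [-3, 2], [16, -7]].
Right-multiplying both sides by T⁻¹ gives Y = (S + C)T⁻¹.
T has determinant -1; T⁻¹ = [[3, 1], [7, 2]].
Y = (S + C)T⁻¹ = [[-1, -3], [5, 1], [-1, 2]].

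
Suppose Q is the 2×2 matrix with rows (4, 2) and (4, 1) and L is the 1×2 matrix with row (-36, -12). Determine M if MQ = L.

M = [[-3, -6]]

Since Q sits to the right of M, M = LQ⁻¹.
det Q = -4; the adjugate gives Q⁻¹ = [[-1/4, 1/2], [1, -1]].
M = LQ⁻¹ = [[-36, -12]] · [[-1/4, 1/2], [1, -1]] = [[-3, -6]].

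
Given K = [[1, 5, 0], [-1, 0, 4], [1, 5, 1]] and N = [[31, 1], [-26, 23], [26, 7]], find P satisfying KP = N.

Since K multiplies P on the left, P = K⁻¹N.
det K = 5, so K⁻¹ = [[-4, -1, 4], [1, 1/5, -4/5], [-1, 0, 1]].
P = K⁻¹N = [[-4, -1, 4], [1, 1/5, -4/5], [-1, 0, 1]] · [[31, 1], [-26, 23], [26, 7]] = [[6, 1], [5, 0], [-5, 6]].

P = [[6, 1], [5, 0], [-5, 6]]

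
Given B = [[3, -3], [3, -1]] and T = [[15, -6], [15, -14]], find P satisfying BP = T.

P = [[5, -6], [0, -4]]

B is on the left of P, so left-multiply by B⁻¹: P = B⁻¹T.
det B = 6, so B⁻¹ = [[-1/6, 1/2], [-1/2, 1/2]].
P = B⁻¹T = [[-1/6, 1/2], [-1/2, 1/2]] · [[15, -6], [15, -14]] = [[5, -6], [0, -4]].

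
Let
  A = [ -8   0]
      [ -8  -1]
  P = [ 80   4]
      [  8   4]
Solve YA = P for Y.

Right-multiplying both sides by A⁻¹ gives Y = PA⁻¹.
det A = 8, so A⁻¹ = [[-1/8, 0], [1, -1]].
Y = PA⁻¹ = [[80, 4], [8, 4]] · [[-1/8, 0], [1, -1]] = [[-6, -4], [3, -4]].

Y = [[-6, -4], [3, -4]]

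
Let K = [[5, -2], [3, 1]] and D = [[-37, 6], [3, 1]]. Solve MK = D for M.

Since K sits to the right of M, M = DK⁻¹.
K has determinant 11; K⁻¹ = [[1/11, 2/11], [-3/11, 5/11]].
M = DK⁻¹ = [[-37, 6], [3, 1]] · [[1/11, 2/11], [-3/11, 5/11]] = [[-5, -4], [0, 1]].

M = [[-5, -4], [0, 1]]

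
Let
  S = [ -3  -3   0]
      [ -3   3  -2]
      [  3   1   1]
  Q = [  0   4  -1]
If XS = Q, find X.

Since S sits to the right of X, X = QS⁻¹.
det S = -6; the adjugate gives S⁻¹ = [[-5/6, -1/2, -1], [1/2, 1/2, 1], [2, 1, 3]].
X = QS⁻¹ = [[0, 4, -1]] · [[-5/6, -1/2, -1], [1/2, 1/2, 1], [2, 1, 3]] = [[0, 1, 1]].

X = [[0, 1, 1]]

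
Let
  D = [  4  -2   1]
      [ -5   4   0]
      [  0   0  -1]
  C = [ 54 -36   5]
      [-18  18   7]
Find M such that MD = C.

M = [[6, -6, 1], [3, 6, -4]]

D is on the right of M, so right-multiply by D⁻¹: M = CD⁻¹.
det D = -6; the adjugate gives D⁻¹ = [[2/3, 1/3, 2/3], [5/6, 2/3, 5/6], [0, 0, -1]].
M = CD⁻¹ = [[54, -36, 5], [-18, 18, 7]] · [[2/3, 1/3, 2/3], [5/6, 2/3, 5/6], [0, 0, -1]] = [[6, -6, 1], [3, 6, -4]].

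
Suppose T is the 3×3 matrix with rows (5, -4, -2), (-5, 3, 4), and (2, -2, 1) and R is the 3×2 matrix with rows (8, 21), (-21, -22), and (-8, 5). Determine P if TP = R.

Left-multiplying both sides by T⁻¹ gives P = T⁻¹R.
det T = -5, so T⁻¹ = [[-11/5, -8/5, 2], [-13/5, -9/5, 2], [-4/5, -2/5, 1]].
P = T⁻¹R = [[-11/5, -8/5, 2], [-13/5, -9/5, 2], [-4/5, -2/5, 1]] · [[8, 21], [-21, -22], [-8, 5]] = [[0, -1], [1, -5], [-6, -3]].

P = [[0, -1], [1, -5], [-6, -3]]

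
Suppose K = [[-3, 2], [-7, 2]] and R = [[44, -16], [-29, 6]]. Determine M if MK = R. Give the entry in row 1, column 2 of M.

Since K sits to the right of M, M = RK⁻¹.
det K = 8; the adjugate gives K⁻¹ = [[1/4, -1/4], [7/8, -3/8]].
M = RK⁻¹ = [[44, -16], [-29, 6]] · [[1/4, -1/4], [7/8, -3/8]] = [[-3, -5], [-2, 5]].

-5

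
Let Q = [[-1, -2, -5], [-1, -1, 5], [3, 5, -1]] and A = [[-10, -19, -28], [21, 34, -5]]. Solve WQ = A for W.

W = [[5, -1, -2], [-3, -3, 5]]

Right-multiplying both sides by Q⁻¹ gives W = AQ⁻¹.
Q has determinant 6; Q⁻¹ = [[-4, -9/2, -5/2], [7/3, 8/3, 5/3], [-1/3, -1/6, -1/6]].
W = AQ⁻¹ = [[-10, -19, -28], [21, 34, -5]] · [[-4, -9/2, -5/2], [7/3, 8/3, 5/3], [-1/3, -1/6, -1/6]] = [[5, -1, -2], [-3, -3, 5]].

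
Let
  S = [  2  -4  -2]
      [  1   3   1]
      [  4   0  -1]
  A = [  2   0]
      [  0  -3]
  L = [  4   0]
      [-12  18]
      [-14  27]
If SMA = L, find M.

M = [[-2, -3], [-1, 0], [-1, -3]]

M = S⁻¹LA⁻¹ (apply S⁻¹ on the left and A⁻¹ on the right).
det S = -2; the adjugate gives S⁻¹ = [[3/2, 2, -1], [-5/2, -3, 2], [6, 8, -5]].
det A = -6, so A⁻¹ = [[1/2, 0], [0, -1/3]].
S⁻¹L = [[-4, 9], [-2, 0], [-2, 9]].
M = (S⁻¹L)A⁻¹ = [[-2, -3], [-1, 0], [-1, -3]].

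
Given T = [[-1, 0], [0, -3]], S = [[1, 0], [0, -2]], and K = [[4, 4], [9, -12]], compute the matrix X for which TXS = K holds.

Left-multiply by T⁻¹ and right-multiply by S⁻¹: X = T⁻¹KS⁻¹.
T has determinant 3; T⁻¹ = [[-1, 0], [0, -1/3]].
S has determinant -2; S⁻¹ = [[1, 0], [0, -1/2]].
T⁻¹K = [[-4, -4], [-3, 4]].
X = (T⁻¹K)S⁻¹ = [[-4, 2], [-3, -2]].

X = [[-4, 2], [-3, -2]]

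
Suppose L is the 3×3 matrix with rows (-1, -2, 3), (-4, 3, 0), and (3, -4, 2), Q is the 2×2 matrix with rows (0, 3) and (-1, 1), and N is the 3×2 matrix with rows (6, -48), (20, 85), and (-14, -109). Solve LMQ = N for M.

Isolating M: multiply by L⁻¹ from the left and Q⁻¹ from the right, so M = L⁻¹NQ⁻¹.
L has determinant -1; L⁻¹ = [[-6, 8, 9], [-8, 11, 12], [-7, 10, 11]].
Q has determinant 3; Q⁻¹ = [[1/3, -1], [1/3, 0]].
L⁻¹N = [[-2, -13], [4, 11], [4, -13]].
M = (L⁻¹N)Q⁻¹ = [[-5, 2], [5, -4], [-3, -4]].

M = [[-5, 2], [5, -4], [-3, -4]]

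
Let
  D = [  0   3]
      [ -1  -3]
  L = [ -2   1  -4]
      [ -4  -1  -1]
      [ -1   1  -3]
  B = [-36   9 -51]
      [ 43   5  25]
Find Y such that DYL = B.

Isolating Y: multiply by D⁻¹ from the left and L⁻¹ from the right, so Y = D⁻¹BL⁻¹.
D has determinant 3; D⁻¹ = [[-1, -1], [1/3, 0]].
det L = 1, so L⁻¹ = [[4, -1, -5], [-11, 2, 14], [-5, 1, 6]].
D⁻¹B = [[-7, -14, 26], [-12, 3, -17]].
Y = (D⁻¹B)L⁻¹ = [[-4, 5, -5], [4, 1, 0]].

Y = [[-4, 5, -5], [4, 1, 0]]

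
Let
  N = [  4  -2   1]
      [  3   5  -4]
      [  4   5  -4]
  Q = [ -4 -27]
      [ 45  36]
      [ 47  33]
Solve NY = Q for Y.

N is on the left of Y, so left-multiply by N⁻¹: Y = N⁻¹Q.
det N = 3; the adjugate gives N⁻¹ = [[0, -1, 1], [-4/3, -20/3, 19/3], [-5/3, -28/3, 26/3]].
Y = N⁻¹Q = [[0, -1, 1], [-4/3, -20/3, 19/3], [-5/3, -28/3, 26/3]] · [[-4, -27], [45, 36], [47, 33]] = [[2, -3], [3, 5], [-6, -5]].

Y = [[2, -3], [3, 5], [-6, -5]]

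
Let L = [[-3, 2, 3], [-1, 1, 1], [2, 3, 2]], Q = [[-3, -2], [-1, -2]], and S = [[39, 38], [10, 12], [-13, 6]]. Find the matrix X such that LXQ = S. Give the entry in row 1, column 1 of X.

X = L⁻¹SQ⁻¹ (apply L⁻¹ on the left and Q⁻¹ on the right).
L has determinant -4; L⁻¹ = [[1/4, -5/4, 1/4], [-1, 3, 0], [5/4, -13/4, 1/4]].
Q has determinant 4; Q⁻¹ = [[-1/2, 1/2], [1/4, -3/4]].
L⁻¹S = [[-6, -4], [-9, -2], [13, 10]].
X = (L⁻¹S)Q⁻¹ = [[2, 0], [4, -3], [-4, -1]].

2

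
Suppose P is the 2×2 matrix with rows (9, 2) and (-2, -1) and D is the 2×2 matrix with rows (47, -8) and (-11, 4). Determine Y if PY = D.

Y = [[5, 0], [1, -4]]

Left-multiplying both sides by P⁻¹ gives Y = P⁻¹D.
det P = -5, so P⁻¹ = [[1/5, 2/5], [-2/5, -9/5]].
Y = P⁻¹D = [[1/5, 2/5], [-2/5, -9/5]] · [[47, -8], [-11, 4]] = [[5, 0], [1, -4]].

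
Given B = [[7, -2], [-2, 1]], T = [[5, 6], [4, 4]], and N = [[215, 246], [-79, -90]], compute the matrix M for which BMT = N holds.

M = [[3, 1], [-5, -4]]

Left-multiply by B⁻¹ and right-multiply by T⁻¹: M = B⁻¹NT⁻¹.
det B = 3; the adjugate gives B⁻¹ = [[1/3, 2/3], [2/3, 7/3]].
det T = -4, so T⁻¹ = [[-1, 3/2], [1, -5/4]].
B⁻¹N = [[19, 22], [-41, -46]].
M = (B⁻¹N)T⁻¹ = [[3, 1], [-5, -4]].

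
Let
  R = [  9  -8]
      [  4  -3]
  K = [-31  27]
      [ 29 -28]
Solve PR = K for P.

P = [[-3, -1], [5, -4]]

Right-multiplying both sides by R⁻¹ gives P = KR⁻¹.
det R = 5, so R⁻¹ = [[-3/5, 8/5], [-4/5, 9/5]].
P = KR⁻¹ = [[-31, 27], [29, -28]] · [[-3/5, 8/5], [-4/5, 9/5]] = [[-3, -1], [5, -4]].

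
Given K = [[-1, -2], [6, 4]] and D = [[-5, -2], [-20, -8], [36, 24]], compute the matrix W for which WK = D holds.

Right-multiplying both sides by K⁻¹ gives W = DK⁻¹.
det K = 8, so K⁻¹ = [[1/2, 1/4], [-3/4, -1/8]].
W = DK⁻¹ = [[-5, -2], [-20, -8], [36, 24]] · [[1/2, 1/4], [-3/4, -1/8]] = [[-1, -1], [-4, -4], [0, 6]].

W = [[-1, -1], [-4, -4], [0, 6]]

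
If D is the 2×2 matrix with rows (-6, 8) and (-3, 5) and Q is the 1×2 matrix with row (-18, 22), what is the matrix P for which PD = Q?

Since D sits to the right of P, P = QD⁻¹.
D has determinant -6; D⁻¹ = [[-5/6, 4/3], [-1/2, 1]].
P = QD⁻¹ = [[-18, 22]] · [[-5/6, 4/3], [-1/2, 1]] = [[4, -2]].

P = [[4, -2]]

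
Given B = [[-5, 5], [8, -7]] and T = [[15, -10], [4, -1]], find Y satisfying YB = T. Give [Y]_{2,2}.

B is on the right of Y, so right-multiply by B⁻¹: Y = TB⁻¹.
det B = -5, so B⁻¹ = [[7/5, 1], [8/5, 1]].
Y = TB⁻¹ = [[15, -10], [4, -1]] · [[7/5, 1], [8/5, 1]] = [[5, 5], [4, 3]].

3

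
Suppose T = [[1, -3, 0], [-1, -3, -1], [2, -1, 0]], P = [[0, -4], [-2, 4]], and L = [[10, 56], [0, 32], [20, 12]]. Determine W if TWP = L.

Isolating W: multiply by T⁻¹ from the left and P⁻¹ from the right, so W = T⁻¹LP⁻¹.
det T = 5; the adjugate gives T⁻¹ = [[-1/5, 0, 3/5], [-2/5, 0, 1/5], [7/5, -1, -6/5]].
P has determinant -8; P⁻¹ = [[-1/2, -1/2], [-1/4, 0]].
T⁻¹L = [[10, -4], [0, -20], [-10, 32]].
W = (T⁻¹L)P⁻¹ = [[-4, -5], [5, 0], [-3, 5]].

W = [[-4, -5], [5, 0], [-3, 5]]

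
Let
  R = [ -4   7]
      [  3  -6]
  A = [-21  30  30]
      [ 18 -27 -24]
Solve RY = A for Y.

Y = [[0, 3, -4], [-3, 6, 2]]

R is on the left of Y, so left-multiply by R⁻¹: Y = R⁻¹A.
det R = 3; the adjugate gives R⁻¹ = [[-2, -7/3], [-1, -4/3]].
Y = R⁻¹A = [[-2, -7/3], [-1, -4/3]] · [[-21, 30, 30], [18, -27, -24]] = [[0, 3, -4], [-3, 6, 2]].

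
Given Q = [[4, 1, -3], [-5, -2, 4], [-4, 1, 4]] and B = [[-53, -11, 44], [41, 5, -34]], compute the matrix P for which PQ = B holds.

Since Q sits to the right of P, P = BQ⁻¹.
det Q = -5; the adjugate gives Q⁻¹ = [[12/5, 7/5, 2/5], [-4/5, -4/5, 1/5], [13/5, 8/5, 3/5]].
P = BQ⁻¹ = [[-53, -11, 44], [41, 5, -34]] · [[12/5, 7/5, 2/5], [-4/5, -4/5, 1/5], [13/5, 8/5, 3/5]] = [[-4, 5, 3], [6, -1, -3]].

P = [[-4, 5, 3], [6, -1, -3]]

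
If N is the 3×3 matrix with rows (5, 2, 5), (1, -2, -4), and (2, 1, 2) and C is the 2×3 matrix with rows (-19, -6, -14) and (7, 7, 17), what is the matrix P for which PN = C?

Right-multiplying both sides by N⁻¹ gives P = CN⁻¹.
N has determinant 5; N⁻¹ = [[0, 1/5, 2/5], [-2, 0, 5], [1, -1/5, -12/5]].
P = CN⁻¹ = [[-19, -6, -14], [7, 7, 17]] · [[0, 1/5, 2/5], [-2, 0, 5], [1, -1/5, -12/5]] = [[-2, -1, -4], [3, -2, -3]].

P = [[-2, -1, -4], [3, -2, -3]]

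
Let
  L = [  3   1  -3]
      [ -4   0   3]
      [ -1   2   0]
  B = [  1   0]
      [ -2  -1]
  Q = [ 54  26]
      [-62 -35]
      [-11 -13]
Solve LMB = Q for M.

M = [[-5, -5], [5, 4], [-4, 5]]

Left-multiply by L⁻¹ and right-multiply by B⁻¹: M = L⁻¹QB⁻¹.
det L = 3, so L⁻¹ = [[-2, -2, 1], [-1, -1, 1], [-8/3, -7/3, 4/3]].
det B = -1, so B⁻¹ = [[1, 0], [-2, -1]].
L⁻¹Q = [[5, 5], [-3, -4], [-14, -5]].
M = (L⁻¹Q)B⁻¹ = [[-5, -5], [5, 4], [-4, 5]].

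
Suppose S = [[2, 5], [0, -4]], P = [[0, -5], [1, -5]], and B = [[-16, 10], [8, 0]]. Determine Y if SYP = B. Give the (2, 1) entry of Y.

Isolating Y: multiply by S⁻¹ from the left and P⁻¹ from the right, so Y = S⁻¹BP⁻¹.
S has determinant -8; S⁻¹ = [[1/2, 5/8], [0, -1/4]].
P has determinant 5; P⁻¹ = [[-1, 1], [-1/5, 0]].
S⁻¹B = [[-3, 5], [-2, 0]].
Y = (S⁻¹B)P⁻¹ = [[2, -3], [2, -2]].

2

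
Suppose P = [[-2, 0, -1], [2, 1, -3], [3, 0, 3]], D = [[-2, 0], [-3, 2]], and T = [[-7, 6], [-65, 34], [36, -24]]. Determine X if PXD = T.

X = P⁻¹TD⁻¹ (apply P⁻¹ on the left and D⁻¹ on the right).
det P = -3, so P⁻¹ = [[-1, 0, -1/3], [5, 1, 8/3], [1, 0, 2/3]].
D has determinant -4; D⁻¹ = [[-1/2, 0], [-3/4, 1/2]].
P⁻¹T = [[-5, 2], [-4, 0], [17, -10]].
X = (P⁻¹T)D⁻¹ = [[1, 1], [2, 0], [-1, -5]].

X = [[1, 1], [2, 0], [-1, -5]]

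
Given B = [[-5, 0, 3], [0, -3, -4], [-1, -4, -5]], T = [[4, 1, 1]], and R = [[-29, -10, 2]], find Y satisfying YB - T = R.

Y = [[5, 3, 0]]

YB = R + T = [[-25, -9, 3]].
Since B sits to the right of Y, Y = (R + T)B⁻¹.
det B = -4, so B⁻¹ = [[1/4, 3, -9/4], [-1, -7, 5], [3/4, 5, -15/4]].
Y = (R + T)B⁻¹ = [[5, 3, 0]].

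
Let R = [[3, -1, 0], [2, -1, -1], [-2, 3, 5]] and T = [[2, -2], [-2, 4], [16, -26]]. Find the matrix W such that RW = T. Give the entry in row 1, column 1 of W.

1

Left-multiplying both sides by R⁻¹ gives W = R⁻¹T.
det R = 2; the adjugate gives R⁻¹ = [[-1, 5/2, 1/2], [-4, 15/2, 3/2], [2, -7/2, -1/2]].
W = R⁻¹T = [[-1, 5/2, 1/2], [-4, 15/2, 3/2], [2, -7/2, -1/2]] · [[2, -2], [-2, 4], [16, -26]] = [[1, -1], [1, -1], [3, -5]].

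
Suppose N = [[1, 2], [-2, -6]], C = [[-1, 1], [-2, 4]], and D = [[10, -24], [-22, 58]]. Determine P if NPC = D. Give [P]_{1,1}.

P = N⁻¹DC⁻¹ (apply N⁻¹ on the left and C⁻¹ on the right).
N has determinant -2; N⁻¹ = [[3, 1], [-1, -1/2]].
C has determinant -2; C⁻¹ = [[-2, 1/2], [-1, 1/2]].
N⁻¹D = [[8, -14], [1, -5]].
P = (N⁻¹D)C⁻¹ = [[-2, -3], [3, -2]].

-2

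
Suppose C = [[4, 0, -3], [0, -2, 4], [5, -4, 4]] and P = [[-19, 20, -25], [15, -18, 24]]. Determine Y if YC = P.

Y = [[-1, -4, -3], [0, 3, 3]]

Right-multiplying both sides by C⁻¹ gives Y = PC⁻¹.
det C = 2; the adjugate gives C⁻¹ = [[4, 6, -3], [10, 31/2, -8], [5, 8, -4]].
Y = PC⁻¹ = [[-19, 20, -25], [15, -18, 24]] · [[4, 6, -3], [10, 31/2, -8], [5, 8, -4]] = [[-1, -4, -3], [0, 3, 3]].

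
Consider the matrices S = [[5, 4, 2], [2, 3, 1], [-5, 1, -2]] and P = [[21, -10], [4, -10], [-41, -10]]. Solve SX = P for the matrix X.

X = [[5, 2], [-4, -4], [6, -2]]

S is on the left of X, so left-multiply by S⁻¹: X = S⁻¹P.
det S = -5, so S⁻¹ = [[7/5, -2, 2/5], [1/5, 0, 1/5], [-17/5, 5, -7/5]].
X = S⁻¹P = [[7/5, -2, 2/5], [1/5, 0, 1/5], [-17/5, 5, -7/5]] · [[21, -10], [4, -10], [-41, -10]] = [[5, 2], [-4, -4], [6, -2]].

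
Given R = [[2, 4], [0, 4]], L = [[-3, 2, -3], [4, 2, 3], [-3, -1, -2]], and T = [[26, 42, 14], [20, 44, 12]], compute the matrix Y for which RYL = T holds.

Left-multiply by R⁻¹ and right-multiply by L⁻¹: Y = R⁻¹TL⁻¹.
det R = 8, so R⁻¹ = [[1/2, -1/2], [0, 1/4]].
L has determinant -5; L⁻¹ = [[1/5, -7/5, -12/5], [1/5, 3/5, 3/5], [-2/5, 9/5, 14/5]].
R⁻¹T = [[3, -1, 1], [5, 11, 3]].
Y = (R⁻¹T)L⁻¹ = [[0, -3, -5], [2, 5, 3]].

Y = [[0, -3, -5], [2, 5, 3]]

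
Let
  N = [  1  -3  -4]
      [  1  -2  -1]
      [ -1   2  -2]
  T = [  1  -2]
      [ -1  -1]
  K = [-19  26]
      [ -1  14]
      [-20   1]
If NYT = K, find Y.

Isolating Y: multiply by N⁻¹ from the left and T⁻¹ from the right, so Y = N⁻¹KT⁻¹.
det N = -3, so N⁻¹ = [[-2, 14/3, 5/3], [-1, 2, 1], [0, -1/3, -1/3]].
det T = -3; the adjugate gives T⁻¹ = [[1/3, -2/3], [-1/3, -1/3]].
N⁻¹K = [[0, 15], [-3, 3], [7, -5]].
Y = (N⁻¹K)T⁻¹ = [[-5, -5], [-2, 1], [4, -3]].

Y = [[-5, -5], [-2, 1], [4, -3]]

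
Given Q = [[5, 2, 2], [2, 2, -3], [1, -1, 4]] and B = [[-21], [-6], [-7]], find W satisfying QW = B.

W = [[-5], [2], [0]]

Since Q multiplies W on the left, W = Q⁻¹B.
det Q = -5, so Q⁻¹ = [[-1, 2, 2], [11/5, -18/5, -19/5], [4/5, -7/5, -6/5]].
W = Q⁻¹B = [[-1, 2, 2], [11/5, -18/5, -19/5], [4/5, -7/5, -6/5]] · [[-21], [-6], [-7]] = [[-5], [2], [0]].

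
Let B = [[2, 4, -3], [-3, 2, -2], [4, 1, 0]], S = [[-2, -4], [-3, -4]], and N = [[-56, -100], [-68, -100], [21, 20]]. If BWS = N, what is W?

W = [[1, -4], [2, 5], [-3, 2]]

W = B⁻¹NS⁻¹ (apply B⁻¹ on the left and S⁻¹ on the right).
det B = 5; the adjugate gives B⁻¹ = [[2/5, -3/5, -2/5], [-8/5, 12/5, 13/5], [-11/5, 14/5, 16/5]].
det S = -4, so S⁻¹ = [[1, -1], [-3/4, 1/2]].
B⁻¹N = [[10, 12], [-19, -28], [0, 4]].
W = (B⁻¹N)S⁻¹ = [[1, -4], [2, 5], [-3, 2]].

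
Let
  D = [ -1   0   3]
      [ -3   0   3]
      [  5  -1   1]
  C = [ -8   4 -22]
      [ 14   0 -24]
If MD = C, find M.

M = [[-3, -3, -4], [-5, -3, 0]]

Right-multiplying both sides by D⁻¹ gives M = CD⁻¹.
det D = 6, so D⁻¹ = [[1/2, -1/2, 0], [3, -8/3, -1], [1/2, -1/6, 0]].
M = CD⁻¹ = [[-8, 4, -22], [14, 0, -24]] · [[1/2, -1/2, 0], [3, -8/3, -1], [1/2, -1/6, 0]] = [[-3, -3, -4], [-5, -3, 0]].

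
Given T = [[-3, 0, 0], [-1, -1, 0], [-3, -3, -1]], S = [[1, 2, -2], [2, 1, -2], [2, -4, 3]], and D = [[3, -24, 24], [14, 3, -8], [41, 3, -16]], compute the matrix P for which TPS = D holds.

Left-multiply by T⁻¹ and right-multiply by S⁻¹: P = T⁻¹DS⁻¹.
T has determinant -3; T⁻¹ = [[-1/3, 0, 0], [1/3, -1, 0], [0, 3, -1]].
det S = -5; the adjugate gives S⁻¹ = [[1, -2/5, 2/5], [2, -7/5, 2/5], [2, -8/5, 3/5]].
T⁻¹D = [[-1, 8, -8], [-13, -11, 16], [1, 6, -8]].
P = (T⁻¹D)S⁻¹ = [[-1, 2, -2], [-3, -5, 0], [-3, 4, -2]].

P = [[-1, 2, -2], [-3, -5, 0], [-3, 4, -2]]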